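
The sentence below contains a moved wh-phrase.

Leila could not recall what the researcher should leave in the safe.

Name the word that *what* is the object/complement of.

leave

Before movement: The researcher should leave what in the safe.
'what' is the direct object of 'leave'. Fronting leaves a gap immediately after 'leave':
Leila could not recall what the researcher should leave ___ in the safe.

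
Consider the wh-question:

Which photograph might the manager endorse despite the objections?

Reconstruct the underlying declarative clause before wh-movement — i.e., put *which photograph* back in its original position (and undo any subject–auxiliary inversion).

The filler 'which photograph' is interpreted as the direct object of 'endorse'. Wh-movement fronts it, leaving a gap right after 'endorse':
Which photograph might the manager endorse ___ despite the objections?

The manager might endorse which photograph despite the objections.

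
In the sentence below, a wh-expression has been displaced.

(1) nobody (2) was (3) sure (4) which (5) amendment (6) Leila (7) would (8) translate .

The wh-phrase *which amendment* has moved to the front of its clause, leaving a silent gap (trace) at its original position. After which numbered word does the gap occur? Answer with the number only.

In situ: Leila would translate which amendment.
'which amendment' functions as the direct object of 'translate'. Fronting leaves a gap immediately after 'translate':
Nobody was sure which amendment Leila would translate ___.
'translate' is word 8.

8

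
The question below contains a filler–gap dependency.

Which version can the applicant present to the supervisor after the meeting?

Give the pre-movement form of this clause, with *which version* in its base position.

'which version' functions as the direct object of 'present'. Wh-movement fronts it, leaving a gap right after 'present':
Which version can the applicant present ___ to the supervisor after the meeting?

The applicant can present which version to the supervisor after the meeting.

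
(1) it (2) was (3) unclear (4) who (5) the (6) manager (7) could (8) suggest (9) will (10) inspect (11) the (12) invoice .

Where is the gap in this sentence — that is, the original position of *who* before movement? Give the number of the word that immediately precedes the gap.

8

Underlying clause: The manager could suggest who will inspect the invoice.
'who' is the subject of the clause embedded under 'suggest'. Fronting leaves a gap immediately after 'suggest':
It was unclear who the manager could suggest ___ will inspect the invoice.
'suggest' is word 8.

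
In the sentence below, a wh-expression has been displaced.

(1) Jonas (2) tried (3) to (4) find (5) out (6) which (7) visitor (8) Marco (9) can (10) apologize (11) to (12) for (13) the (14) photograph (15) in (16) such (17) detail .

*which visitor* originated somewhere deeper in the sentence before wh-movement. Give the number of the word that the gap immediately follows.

Underlying clause: Marco can apologize to which visitor for the photograph in such detail.
The filler 'which visitor' is interpreted as the object of the preposition 'to'. Wh-movement fronts it, leaving a gap right after 'to':
Jonas tried to find out which visitor Marco can apologize to ___ for the photograph in such detail.
'to' is word 11.

11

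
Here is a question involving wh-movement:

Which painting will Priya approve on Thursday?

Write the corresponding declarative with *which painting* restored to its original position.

The filler 'which painting' is interpreted as the direct object of 'approve'. Fronting leaves a gap immediately after 'approve':
Which painting will Priya approve ___ on Thursday?

Priya will approve which painting on Thursday.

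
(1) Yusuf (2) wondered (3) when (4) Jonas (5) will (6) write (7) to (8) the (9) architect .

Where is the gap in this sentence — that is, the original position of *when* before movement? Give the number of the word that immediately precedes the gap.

Underlying clause: Jonas will write to the architect when.
The filler 'when' is interpreted as the temporal adjunct. Wh-movement fronts it, leaving a gap right after 'architect':
Yusuf wondered when Jonas will write to the architect ___.
'architect' is word 9.

9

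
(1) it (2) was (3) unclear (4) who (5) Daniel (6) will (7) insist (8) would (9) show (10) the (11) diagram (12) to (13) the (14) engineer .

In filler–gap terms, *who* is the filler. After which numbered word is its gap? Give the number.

Underlying clause: Daniel will insist who would show the diagram to the engineer.
'who' functions as the subject of the clause embedded under 'insist'. Wh-movement fronts it, leaving a gap right after 'insist':
It was unclear who Daniel will insist ___ would show the diagram to the engineer.
'insist' is word 7.

7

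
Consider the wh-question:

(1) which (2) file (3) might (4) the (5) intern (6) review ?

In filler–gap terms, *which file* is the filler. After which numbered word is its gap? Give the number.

Pre-movement form: The intern might review which file.
'which file' is the direct object of 'review'. Wh-movement fronts it, leaving a gap right after 'review':
Which file might the intern review ___?
'review' is word 6.

6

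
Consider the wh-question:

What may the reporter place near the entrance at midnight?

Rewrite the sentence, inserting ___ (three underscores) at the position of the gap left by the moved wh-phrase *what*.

Pre-movement form: The reporter may place what near the entrance at midnight.
'what' is the direct object of 'place'. The gap is right after 'place'.

What may the reporter place ___ near the entrance at midnight?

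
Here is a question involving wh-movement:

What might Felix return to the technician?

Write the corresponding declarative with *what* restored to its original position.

Felix might return what to the technician.

'what' functions as the direct object of 'return'. Wh-movement fronts it, leaving a gap right after 'return':
What might Felix return ___ to the technician?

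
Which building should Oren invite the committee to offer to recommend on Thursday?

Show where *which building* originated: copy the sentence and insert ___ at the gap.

Underlying clause: Oren should invite the committee to offer to recommend which building on Thursday.
The filler 'which building' is interpreted as the direct object of 'recommend'. The gap is right after 'recommend'.

Which building should Oren invite the committee to offer to recommend ___ on Thursday?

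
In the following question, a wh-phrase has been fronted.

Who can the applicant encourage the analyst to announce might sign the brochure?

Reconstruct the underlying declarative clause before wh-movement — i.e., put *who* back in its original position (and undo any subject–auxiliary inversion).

The filler 'who' is interpreted as the subject of the clause embedded under 'announce'. Wh-movement fronts it, leaving a gap right after 'announce':
Who can the applicant encourage the analyst to announce ___ might sign the brochure?

The applicant can encourage the analyst to announce who might sign the brochure.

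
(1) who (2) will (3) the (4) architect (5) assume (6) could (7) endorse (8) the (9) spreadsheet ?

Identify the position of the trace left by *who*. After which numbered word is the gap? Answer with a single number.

5

Before movement: The architect will assume who could endorse the spreadsheet.
'who' functions as the subject of the clause embedded under 'assume'. It moves to the left edge, and the trace sits right after 'assume':
Who will the architect assume ___ could endorse the spreadsheet?
'assume' is word 5.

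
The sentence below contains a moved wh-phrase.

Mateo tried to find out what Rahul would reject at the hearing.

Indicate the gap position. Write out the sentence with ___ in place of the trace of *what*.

In situ: Rahul would reject what at the hearing.
The filler 'what' is interpreted as the direct object of 'reject'. The gap is right after 'reject'.

Mateo tried to find out what Rahul would reject ___ at the hearing.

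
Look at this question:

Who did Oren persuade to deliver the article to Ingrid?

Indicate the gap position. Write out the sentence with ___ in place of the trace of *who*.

In situ: Oren did persuade who to deliver the article to Ingrid.
The filler 'who' is interpreted as the direct object of 'persuade'. The gap is right after 'persuade'.

Who did Oren persuade ___ to deliver the article to Ingrid?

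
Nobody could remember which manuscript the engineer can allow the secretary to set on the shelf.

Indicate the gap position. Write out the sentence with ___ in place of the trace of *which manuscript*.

Before movement: The engineer can allow the secretary to set which manuscript on the shelf.
The filler 'which manuscript' is interpreted as the direct object of 'set'. The gap is right after 'set'.

Nobody could remember which manuscript the engineer can allow the secretary to set ___ on the shelf.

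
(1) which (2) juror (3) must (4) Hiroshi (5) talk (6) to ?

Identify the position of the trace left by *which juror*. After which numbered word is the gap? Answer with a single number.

Before movement: Hiroshi must talk to which juror.
'which juror' is the object of the preposition 'to'. Fronting leaves a gap immediately after 'to':
Which juror must Hiroshi talk to ___?
'to' is word 6.

6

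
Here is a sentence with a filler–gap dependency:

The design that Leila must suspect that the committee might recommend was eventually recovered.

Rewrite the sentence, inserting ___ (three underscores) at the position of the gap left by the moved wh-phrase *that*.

The design that Leila must suspect that the committee might recommend ___ was eventually recovered.

'that' functions as the direct object of 'recommend'. The gap is right after 'recommend'.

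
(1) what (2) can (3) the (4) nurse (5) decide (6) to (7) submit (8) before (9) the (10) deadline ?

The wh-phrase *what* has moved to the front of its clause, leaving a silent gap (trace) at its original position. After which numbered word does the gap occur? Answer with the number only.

7

Underlying clause: The nurse can decide to submit what before the deadline.
The filler 'what' is interpreted as the direct object of 'submit'. Wh-movement fronts it, leaving a gap right after 'submit':
What can the nurse decide to submit ___ before the deadline?
'submit' is word 7.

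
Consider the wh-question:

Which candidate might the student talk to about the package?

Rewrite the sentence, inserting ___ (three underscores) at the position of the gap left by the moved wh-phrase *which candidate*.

Underlying clause: The student might talk to which candidate about the package.
The filler 'which candidate' is interpreted as the object of the preposition 'to'. The gap is right after 'to'.

Which candidate might the student talk to ___ about the package?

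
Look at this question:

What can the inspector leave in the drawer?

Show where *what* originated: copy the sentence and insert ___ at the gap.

What can the inspector leave ___ in the drawer?

Underlying clause: The inspector can leave what in the drawer.
'what' functions as the direct object of 'leave'. The gap is right after 'leave'.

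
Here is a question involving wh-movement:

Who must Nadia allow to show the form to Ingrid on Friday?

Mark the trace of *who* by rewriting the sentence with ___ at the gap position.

Who must Nadia allow ___ to show the form to Ingrid on Friday?

Before movement: Nadia must allow who to show the form to Ingrid on Friday.
The filler 'who' is interpreted as the direct object of 'allow'. The gap is right after 'allow'.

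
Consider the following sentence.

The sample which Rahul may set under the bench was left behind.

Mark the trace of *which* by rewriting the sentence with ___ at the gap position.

'which' functions as the direct object of 'set'. The gap is right after 'set'.

The sample which Rahul may set ___ under the bench was left behind.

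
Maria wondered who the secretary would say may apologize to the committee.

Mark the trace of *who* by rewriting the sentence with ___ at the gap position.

Maria wondered who the secretary would say ___ may apologize to the committee.

In situ: The secretary would say who may apologize to the committee.
'who' is the subject of the clause embedded under 'say'. The gap is right after 'say'.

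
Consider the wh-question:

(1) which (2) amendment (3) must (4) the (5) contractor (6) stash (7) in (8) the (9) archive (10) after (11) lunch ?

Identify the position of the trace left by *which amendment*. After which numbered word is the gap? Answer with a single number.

Underlying clause: The contractor must stash which amendment in the archive after lunch.
'which amendment' is the direct object of 'stash'. Fronting leaves a gap immediately after 'stash':
Which amendment must the contractor stash ___ in the archive after lunch?
'stash' is word 6.

6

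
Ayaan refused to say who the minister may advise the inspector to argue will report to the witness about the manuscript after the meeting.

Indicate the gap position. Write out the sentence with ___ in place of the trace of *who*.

Before movement: The minister may advise the inspector to argue who will report to the witness about the manuscript after the meeting.
The filler 'who' is interpreted as the subject of the clause embedded under 'argue'. The gap is right after 'argue'.

Ayaan refused to say who the minister may advise the inspector to argue ___ will report to the witness about the manuscript after the meeting.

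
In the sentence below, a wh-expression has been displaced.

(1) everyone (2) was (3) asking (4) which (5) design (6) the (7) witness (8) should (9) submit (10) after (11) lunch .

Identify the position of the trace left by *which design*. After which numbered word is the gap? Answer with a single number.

Before movement: The witness should submit which design after lunch.
The filler 'which design' is interpreted as the direct object of 'submit'. Fronting leaves a gap immediately after 'submit':
Everyone was asking which design the witness should submit ___ after lunch.
'submit' is word 9.

9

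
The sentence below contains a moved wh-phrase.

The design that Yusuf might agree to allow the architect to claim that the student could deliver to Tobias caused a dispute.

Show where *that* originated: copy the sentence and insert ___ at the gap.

'that' functions as the direct object of 'deliver'. The gap is right after 'deliver'.

The design that Yusuf might agree to allow the architect to claim that the student could deliver ___ to Tobias caused a dispute.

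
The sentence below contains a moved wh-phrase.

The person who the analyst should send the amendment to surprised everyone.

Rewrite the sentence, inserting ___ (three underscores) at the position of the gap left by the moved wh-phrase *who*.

The filler 'who' is interpreted as the object of the preposition 'to' (recipient of 'send'). The gap is right after 'to'.

The person who the analyst should send the amendment to ___ surprised everyone.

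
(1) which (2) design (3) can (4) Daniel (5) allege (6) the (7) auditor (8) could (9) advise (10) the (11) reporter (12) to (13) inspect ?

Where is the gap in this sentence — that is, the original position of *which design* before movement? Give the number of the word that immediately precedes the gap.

13

Pre-movement form: Daniel can allege the auditor could advise the reporter to inspect which design.
'which design' is the direct object of 'inspect'. Wh-movement fronts it, leaving a gap right after 'inspect':
Which design can Daniel allege the auditor could advise the reporter to inspect ___?
'inspect' is word 13.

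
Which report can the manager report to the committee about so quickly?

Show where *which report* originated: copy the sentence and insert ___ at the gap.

Pre-movement form: The manager can report to the committee about which report so quickly.
'which report' functions as the object of the preposition 'about'. The gap is right after 'about'.

Which report can the manager report to the committee about ___ so quickly?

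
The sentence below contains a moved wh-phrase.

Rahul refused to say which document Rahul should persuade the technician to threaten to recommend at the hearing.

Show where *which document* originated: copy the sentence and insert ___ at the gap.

Before movement: Rahul should persuade the technician to threaten to recommend which document at the hearing.
The filler 'which document' is interpreted as the direct object of 'recommend'. The gap is right after 'recommend'.

Rahul refused to say which document Rahul should persuade the technician to threaten to recommend ___ at the hearing.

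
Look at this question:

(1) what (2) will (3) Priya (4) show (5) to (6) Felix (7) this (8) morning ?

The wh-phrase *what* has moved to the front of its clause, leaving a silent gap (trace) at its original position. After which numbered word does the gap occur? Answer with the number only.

Pre-movement form: Priya will show what to Felix this morning.
'what' is the direct object of 'show'. It moves to the left edge, and the trace sits right after 'show':
What will Priya show ___ to Felix this morning?
'show' is word 4.

4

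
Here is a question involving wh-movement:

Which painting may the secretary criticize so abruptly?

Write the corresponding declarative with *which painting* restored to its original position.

'which painting' is the direct object of 'criticize'. It moves to the left edge, and the trace sits right after 'criticize':
Which painting may the secretary criticize ___ so abruptly?

The secretary may criticize which painting so abruptly.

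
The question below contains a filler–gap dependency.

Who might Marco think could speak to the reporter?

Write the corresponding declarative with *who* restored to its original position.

'who' functions as the subject of the clause embedded under 'think'. Wh-movement fronts it, leaving a gap right after 'think':
Who might Marco think ___ could speak to the reporter?

Marco might think who could speak to the reporter.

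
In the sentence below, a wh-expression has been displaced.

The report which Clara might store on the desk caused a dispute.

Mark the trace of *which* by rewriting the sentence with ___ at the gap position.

The report which Clara might store ___ on the desk caused a dispute.

The filler 'which' is interpreted as the direct object of 'store'. The gap is right after 'store'.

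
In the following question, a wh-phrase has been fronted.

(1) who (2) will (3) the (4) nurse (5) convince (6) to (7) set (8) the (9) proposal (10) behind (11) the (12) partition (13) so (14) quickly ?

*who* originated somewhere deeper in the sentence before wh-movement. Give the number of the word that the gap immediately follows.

5

Pre-movement form: The nurse will convince who to set the proposal behind the partition so quickly.
'who' is the direct object of 'convince'. Fronting leaves a gap immediately after 'convince':
Who will the nurse convince ___ to set the proposal behind the partition so quickly?
'convince' is word 5.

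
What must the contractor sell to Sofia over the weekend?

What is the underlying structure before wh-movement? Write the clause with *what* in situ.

The contractor must sell what to Sofia over the weekend.

'what' functions as the direct object of 'sell'. It moves to the left edge, and the trace sits right after 'sell':
What must the contractor sell ___ to Sofia over the weekend?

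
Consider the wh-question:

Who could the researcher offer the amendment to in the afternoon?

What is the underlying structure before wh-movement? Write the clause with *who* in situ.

The filler 'who' is interpreted as the object of the preposition 'to' (recipient of 'offer'). Wh-movement fronts it, leaving a gap right after 'to':
Who could the researcher offer the amendment to ___ in the afternoon?

The researcher could offer the amendment to who in the afternoon.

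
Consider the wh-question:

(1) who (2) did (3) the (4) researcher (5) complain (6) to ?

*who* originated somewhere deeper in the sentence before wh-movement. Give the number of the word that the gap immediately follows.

Underlying clause: The researcher did complain to who.
'who' functions as the object of the preposition 'to'. Fronting leaves a gap immediately after 'to':
Who did the researcher complain to ___?
'to' is word 6.

6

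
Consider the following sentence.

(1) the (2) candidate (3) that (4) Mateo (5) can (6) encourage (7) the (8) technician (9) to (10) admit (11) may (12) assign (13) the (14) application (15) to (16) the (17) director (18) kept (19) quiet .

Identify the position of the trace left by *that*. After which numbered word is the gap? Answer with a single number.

'that' is the subject of the clause embedded under 'admit'. Wh-movement fronts it, leaving a gap right after 'admit':
The candidate that Mateo can encourage the technician to admit ___ may assign the application to the director kept quiet.
'admit' is word 10.

10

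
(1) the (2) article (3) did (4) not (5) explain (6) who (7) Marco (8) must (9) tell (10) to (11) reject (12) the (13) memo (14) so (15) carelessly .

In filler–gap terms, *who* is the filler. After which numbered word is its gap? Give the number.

Before movement: Marco must tell who to reject the memo so carelessly.
'who' functions as the direct object of 'tell'. Wh-movement fronts it, leaving a gap right after 'tell':
The article did not explain who Marco must tell ___ to reject the memo so carelessly.
'tell' is word 9.

9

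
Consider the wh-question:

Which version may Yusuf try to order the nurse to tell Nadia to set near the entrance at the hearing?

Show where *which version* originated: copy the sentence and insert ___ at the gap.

Before movement: Yusuf may try to order the nurse to tell Nadia to set which version near the entrance at the hearing.
'which version' is the direct object of 'set'. The gap is right after 'set'.

Which version may Yusuf try to order the nurse to tell Nadia to set ___ near the entrance at the hearing?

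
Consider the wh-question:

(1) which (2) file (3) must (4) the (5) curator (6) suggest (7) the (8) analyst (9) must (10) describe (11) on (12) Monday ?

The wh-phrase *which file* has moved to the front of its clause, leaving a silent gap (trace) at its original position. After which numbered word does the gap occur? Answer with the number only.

10

Before movement: The curator must suggest the analyst must describe which file on Monday.
'which file' is the direct object of 'describe'. It moves to the left edge, and the trace sits right after 'describe':
Which file must the curator suggest the analyst must describe ___ on Monday?
'describe' is word 10.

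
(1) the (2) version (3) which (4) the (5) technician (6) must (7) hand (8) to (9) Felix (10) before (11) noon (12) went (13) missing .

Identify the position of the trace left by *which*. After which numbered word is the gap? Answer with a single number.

7

'which' functions as the direct object of 'hand'. Fronting leaves a gap immediately after 'hand':
The version which the technician must hand ___ to Felix before noon went missing.
'hand' is word 7.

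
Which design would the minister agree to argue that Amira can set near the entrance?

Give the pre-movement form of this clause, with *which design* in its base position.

The minister would agree to argue that Amira can set which design near the entrance.

'which design' is the direct object of 'set'. Fronting leaves a gap immediately after 'set':
Which design would the minister agree to argue that Amira can set ___ near the entrance?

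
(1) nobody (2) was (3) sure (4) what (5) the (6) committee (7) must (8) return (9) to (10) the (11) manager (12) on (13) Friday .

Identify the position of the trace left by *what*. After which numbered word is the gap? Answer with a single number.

8

Before movement: The committee must return what to the manager on Friday.
The filler 'what' is interpreted as the direct object of 'return'. It moves to the left edge, and the trace sits right after 'return':
Nobody was sure what the committee must return ___ to the manager on Friday.
'return' is word 8.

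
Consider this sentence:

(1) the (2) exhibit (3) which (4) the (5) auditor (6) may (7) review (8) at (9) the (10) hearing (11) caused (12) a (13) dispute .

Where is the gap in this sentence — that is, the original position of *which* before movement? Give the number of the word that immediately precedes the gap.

7

'which' functions as the direct object of 'review'. It moves to the left edge, and the trace sits right after 'review':
The exhibit which the auditor may review ___ at the hearing caused a dispute.
'review' is word 7.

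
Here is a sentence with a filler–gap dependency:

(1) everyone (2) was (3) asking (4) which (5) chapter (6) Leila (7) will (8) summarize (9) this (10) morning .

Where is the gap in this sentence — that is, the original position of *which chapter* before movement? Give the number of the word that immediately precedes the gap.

8

Pre-movement form: Leila will summarize which chapter this morning.
'which chapter' is the direct object of 'summarize'. Wh-movement fronts it, leaving a gap right after 'summarize':
Everyone was asking which chapter Leila will summarize ___ this morning.
'summarize' is word 8.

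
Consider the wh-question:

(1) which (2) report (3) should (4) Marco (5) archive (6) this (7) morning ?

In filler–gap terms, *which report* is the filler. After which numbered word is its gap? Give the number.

5

In situ: Marco should archive which report this morning.
The filler 'which report' is interpreted as the direct object of 'archive'. Wh-movement fronts it, leaving a gap right after 'archive':
Which report should Marco archive ___ this morning?
'archive' is word 5.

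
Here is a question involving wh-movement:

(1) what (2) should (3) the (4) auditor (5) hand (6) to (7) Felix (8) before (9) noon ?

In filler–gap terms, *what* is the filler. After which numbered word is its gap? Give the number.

Pre-movement form: The auditor should hand what to Felix before noon.
The filler 'what' is interpreted as the direct object of 'hand'. It moves to the left edge, and the trace sits right after 'hand':
What should the auditor hand ___ to Felix before noon?
'hand' is word 5.

5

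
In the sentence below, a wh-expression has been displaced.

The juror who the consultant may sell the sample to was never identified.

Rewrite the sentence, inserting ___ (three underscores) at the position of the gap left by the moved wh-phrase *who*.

'who' functions as the object of the preposition 'to' (recipient of 'sell'). The gap is right after 'to'.

The juror who the consultant may sell the sample to ___ was never identified.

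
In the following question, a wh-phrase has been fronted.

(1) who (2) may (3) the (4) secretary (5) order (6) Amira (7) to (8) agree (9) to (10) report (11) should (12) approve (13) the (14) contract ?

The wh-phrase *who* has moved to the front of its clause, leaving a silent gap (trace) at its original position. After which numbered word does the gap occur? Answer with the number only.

10

Pre-movement form: The secretary may order Amira to agree to report who should approve the contract.
The filler 'who' is interpreted as the subject of the clause embedded under 'report'. Wh-movement fronts it, leaving a gap right after 'report':
Who may the secretary order Amira to agree to report ___ should approve the contract?
'report' is word 10.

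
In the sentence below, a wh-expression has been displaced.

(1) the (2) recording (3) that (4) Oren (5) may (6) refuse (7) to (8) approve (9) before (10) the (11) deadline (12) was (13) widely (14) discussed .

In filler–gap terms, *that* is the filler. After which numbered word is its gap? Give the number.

'that' functions as the direct object of 'approve'. Wh-movement fronts it, leaving a gap right after 'approve':
The recording that Oren may refuse to approve ___ before the deadline was widely discussed.
'approve' is word 8.

8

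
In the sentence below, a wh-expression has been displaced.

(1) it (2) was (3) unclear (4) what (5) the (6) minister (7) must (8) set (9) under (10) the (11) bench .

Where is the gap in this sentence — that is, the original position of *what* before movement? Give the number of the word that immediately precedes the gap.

Underlying clause: The minister must set what under the bench.
'what' functions as the direct object of 'set'. Wh-movement fronts it, leaving a gap right after 'set':
It was unclear what the minister must set ___ under the bench.
'set' is word 8.

8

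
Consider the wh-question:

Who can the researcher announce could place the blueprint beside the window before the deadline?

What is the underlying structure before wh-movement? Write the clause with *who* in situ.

'who' is the subject of the clause embedded under 'announce'. Fronting leaves a gap immediately after 'announce':
Who can the researcher announce ___ could place the blueprint beside the window before the deadline?

The researcher can announce who could place the blueprint beside the window before the deadline.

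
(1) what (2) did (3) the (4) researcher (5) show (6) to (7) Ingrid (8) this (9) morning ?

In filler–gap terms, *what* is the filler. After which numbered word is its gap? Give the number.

In situ: The researcher did show what to Ingrid this morning.
'what' is the direct object of 'show'. Fronting leaves a gap immediately after 'show':
What did the researcher show ___ to Ingrid this morning?
'show' is word 5.

5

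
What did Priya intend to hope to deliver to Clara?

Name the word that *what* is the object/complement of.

In situ: Priya did intend to hope to deliver what to Clara.
'what' is the direct object of 'deliver'. It moves to the left edge, and the trace sits right after 'deliver':
What did Priya intend to hope to deliver ___ to Clara?

deliver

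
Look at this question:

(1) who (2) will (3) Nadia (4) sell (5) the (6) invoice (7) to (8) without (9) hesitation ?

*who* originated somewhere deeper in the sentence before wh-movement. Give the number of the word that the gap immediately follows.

7

Underlying clause: Nadia will sell the invoice to who without hesitation.
'who' functions as the object of the preposition 'to' (recipient of 'sell'). It moves to the left edge, and the trace sits right after 'to':
Who will Nadia sell the invoice to ___ without hesitation?
'to' is word 7.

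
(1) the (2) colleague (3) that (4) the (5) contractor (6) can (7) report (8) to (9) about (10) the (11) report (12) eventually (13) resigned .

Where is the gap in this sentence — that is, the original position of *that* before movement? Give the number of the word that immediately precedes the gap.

8

'that' is the object of the preposition 'to'. It moves to the left edge, and the trace sits right after 'to':
The colleague that the contractor can report to ___ about the report eventually resigned.
'to' is word 8.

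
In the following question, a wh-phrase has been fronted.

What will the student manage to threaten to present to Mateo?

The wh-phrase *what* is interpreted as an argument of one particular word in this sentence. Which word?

Before movement: The student will manage to threaten to present what to Mateo.
The filler 'what' is interpreted as the direct object of 'present'. Fronting leaves a gap immediately after 'present':
What will the student manage to threaten to present ___ to Mateo?

present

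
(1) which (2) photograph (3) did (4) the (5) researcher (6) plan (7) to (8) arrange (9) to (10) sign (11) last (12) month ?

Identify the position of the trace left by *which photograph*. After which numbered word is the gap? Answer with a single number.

10

Underlying clause: The researcher did plan to arrange to sign which photograph last month.
'which photograph' functions as the direct object of 'sign'. Wh-movement fronts it, leaving a gap right after 'sign':
Which photograph did the researcher plan to arrange to sign ___ last month?
'sign' is word 10.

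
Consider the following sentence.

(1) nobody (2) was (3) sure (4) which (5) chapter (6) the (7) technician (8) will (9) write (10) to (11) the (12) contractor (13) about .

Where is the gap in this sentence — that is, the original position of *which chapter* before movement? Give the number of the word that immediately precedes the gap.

13

Underlying clause: The technician will write to the contractor about which chapter.
'which chapter' functions as the object of the preposition 'about'. Fronting leaves a gap immediately after 'about':
Nobody was sure which chapter the technician will write to the contractor about ___.
'about' is word 13.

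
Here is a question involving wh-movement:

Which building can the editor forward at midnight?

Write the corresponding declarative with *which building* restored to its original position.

The editor can forward which building at midnight.

'which building' is the direct object of 'forward'. Fronting leaves a gap immediately after 'forward':
Which building can the editor forward ___ at midnight?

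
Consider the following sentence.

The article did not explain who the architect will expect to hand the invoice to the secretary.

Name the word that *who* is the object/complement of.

Underlying clause: The architect will expect who to hand the invoice to the secretary.
The filler 'who' is interpreted as the direct object of 'expect'. It moves to the left edge, and the trace sits right after 'expect':
The article did not explain who the architect will expect ___ to hand the invoice to the secretary.

expect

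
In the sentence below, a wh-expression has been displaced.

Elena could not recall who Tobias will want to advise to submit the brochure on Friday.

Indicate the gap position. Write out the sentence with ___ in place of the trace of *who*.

Elena could not recall who Tobias will want to advise ___ to submit the brochure on Friday.

In situ: Tobias will want to advise who to submit the brochure on Friday.
'who' functions as the direct object of 'advise'. The gap is right after 'advise'.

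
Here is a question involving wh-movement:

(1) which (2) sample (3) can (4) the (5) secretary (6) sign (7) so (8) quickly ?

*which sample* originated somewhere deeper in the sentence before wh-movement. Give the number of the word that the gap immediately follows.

6

Before movement: The secretary can sign which sample so quickly.
'which sample' is the direct object of 'sign'. Fronting leaves a gap immediately after 'sign':
Which sample can the secretary sign ___ so quickly?
'sign' is word 6.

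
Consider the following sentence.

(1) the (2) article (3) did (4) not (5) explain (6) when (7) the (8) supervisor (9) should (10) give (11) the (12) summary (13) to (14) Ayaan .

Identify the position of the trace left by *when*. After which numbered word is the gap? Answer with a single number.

14

Underlying clause: The supervisor should give the summary to Ayaan when.
'when' is the temporal adjunct. It moves to the left edge, and the trace sits right after 'Ayaan':
The article did not explain when the supervisor should give the summary to Ayaan ___.
'Ayaan' is word 14.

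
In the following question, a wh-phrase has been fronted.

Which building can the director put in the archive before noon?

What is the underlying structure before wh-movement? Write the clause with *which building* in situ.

The filler 'which building' is interpreted as the direct object of 'put'. Wh-movement fronts it, leaving a gap right after 'put':
Which building can the director put ___ in the archive before noon?

The director can put which building in the archive before noon.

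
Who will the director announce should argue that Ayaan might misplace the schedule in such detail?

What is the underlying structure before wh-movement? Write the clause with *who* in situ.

'who' functions as the subject of the clause embedded under 'announce'. It moves to the left edge, and the trace sits right after 'announce':
Who will the director announce ___ should argue that Ayaan might misplace the schedule in such detail?

The director will announce who should argue that Ayaan might misplace the schedule in such detail.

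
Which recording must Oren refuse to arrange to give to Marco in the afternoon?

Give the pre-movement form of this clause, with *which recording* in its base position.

'which recording' is the direct object of 'give'. Wh-movement fronts it, leaving a gap right after 'give':
Which recording must Oren refuse to arrange to give ___ to Marco in the afternoon?

Oren must refuse to arrange to give which recording to Marco in the afternoon.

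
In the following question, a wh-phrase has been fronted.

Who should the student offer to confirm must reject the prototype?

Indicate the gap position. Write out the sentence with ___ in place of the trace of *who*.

Who should the student offer to confirm ___ must reject the prototype?

Before movement: The student should offer to confirm who must reject the prototype.
'who' is the subject of the clause embedded under 'confirm'. The gap is right after 'confirm'.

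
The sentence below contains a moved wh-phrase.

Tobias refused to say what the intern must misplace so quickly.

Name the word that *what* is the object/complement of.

misplace

In situ: The intern must misplace what so quickly.
'what' is the direct object of 'misplace'. Wh-movement fronts it, leaving a gap right after 'misplace':
Tobias refused to say what the intern must misplace ___ so quickly.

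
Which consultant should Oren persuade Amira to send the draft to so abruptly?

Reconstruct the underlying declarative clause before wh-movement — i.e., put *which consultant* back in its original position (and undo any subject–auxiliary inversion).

Oren should persuade Amira to send the draft to which consultant so abruptly.

'which consultant' functions as the object of the preposition 'to' (recipient of 'send'). It moves to the left edge, and the trace sits right after 'to':
Which consultant should Oren persuade Amira to send the draft to ___ so abruptly?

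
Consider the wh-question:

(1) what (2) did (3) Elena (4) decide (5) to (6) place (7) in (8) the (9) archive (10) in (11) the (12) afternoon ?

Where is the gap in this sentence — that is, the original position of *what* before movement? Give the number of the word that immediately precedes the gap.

Underlying clause: Elena did decide to place what in the archive in the afternoon.
'what' functions as the direct object of 'place'. It moves to the left edge, and the trace sits right after 'place':
What did Elena decide to place ___ in the archive in the afternoon?
'place' is word 6.

6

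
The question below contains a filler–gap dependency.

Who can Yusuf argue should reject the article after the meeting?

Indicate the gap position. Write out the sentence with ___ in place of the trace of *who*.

Pre-movement form: Yusuf can argue who should reject the article after the meeting.
The filler 'who' is interpreted as the subject of the clause embedded under 'argue'. The gap is right after 'argue'.

Who can Yusuf argue ___ should reject the article after the meeting?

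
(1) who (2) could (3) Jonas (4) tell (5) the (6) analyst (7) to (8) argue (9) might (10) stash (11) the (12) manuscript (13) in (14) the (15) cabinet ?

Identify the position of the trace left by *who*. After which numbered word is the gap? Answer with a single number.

Underlying clause: Jonas could tell the analyst to argue who might stash the manuscript in the cabinet.
'who' is the subject of the clause embedded under 'argue'. Wh-movement fronts it, leaving a gap right after 'argue':
Who could Jonas tell the analyst to argue ___ might stash the manuscript in the cabinet?
'argue' is word 8.

8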